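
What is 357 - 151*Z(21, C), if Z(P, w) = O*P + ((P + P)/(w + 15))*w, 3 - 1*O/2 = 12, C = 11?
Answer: 711774/13 ≈ 54752.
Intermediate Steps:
O = -18 (O = 6 - 2*12 = 6 - 24 = -18)
Z(P, w) = -18*P + 2*P*w/(15 + w) (Z(P, w) = -18*P + ((P + P)/(w + 15))*w = -18*P + ((2*P)/(15 + w))*w = -18*P + (2*P/(15 + w))*w = -18*P + 2*P*w/(15 + w))
357 - 151*Z(21, C) = 357 - (-302)*21*(135 + 8*11)/(15 + 11) = 357 - (-302)*21*(135 + 88)/26 = 357 - (-302)*21*223/26 = 357 - 151*(-4683/13) = 357 + 707133/13 = 711774/13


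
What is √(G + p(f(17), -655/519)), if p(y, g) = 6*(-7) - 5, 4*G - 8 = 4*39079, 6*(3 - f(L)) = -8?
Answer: √39034 ≈ 197.57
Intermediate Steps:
f(L) = 13/3 (f(L) = 3 - ⅙*(-8) = 3 + 4/3 = 13/3)
G = 39081 (G = 2 + (4*39079)/4 = 2 + (¼)*156316 = 2 + 39079 = 39081)
p(y, g) = -47 (p(y, g) = -42 - 5 = -47)
√(G + p(f(17), -655/519)) = √(39081 - 47) = √39034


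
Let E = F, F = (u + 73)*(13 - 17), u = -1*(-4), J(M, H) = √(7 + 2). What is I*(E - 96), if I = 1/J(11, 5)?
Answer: -404/3 ≈ -134.67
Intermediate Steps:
J(M, H) = 3 (J(M, H) = √9 = 3)
u = 4
I = ⅓ (I = 1/3 = ⅓ ≈ 0.33333)
F = -308 (F = (4 + 73)*(13 - 17) = 77*(-4) = -308)
E = -308
I*(E - 96) = (-308 - 96)/3 = (⅓)*(-404) = -404/3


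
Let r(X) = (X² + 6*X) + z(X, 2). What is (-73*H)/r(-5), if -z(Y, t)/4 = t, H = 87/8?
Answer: 6351/104 ≈ 61.067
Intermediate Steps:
H = 87/8 (H = 87*(⅛) = 87/8 ≈ 10.875)
z(Y, t) = -4*t
r(X) = -8 + X² + 6*X (r(X) = (X² + 6*X) - 4*2 = (X² + 6*X) - 8 = -8 + X² + 6*X)
(-73*H)/r(-5) = (-73*87/8)/(-8 + (-5)² + 6*(-5)) = -6351/(8*(-8 + 25 - 30)) = -6351/8/(-13) = -6351/8*(-1/13) = 6351/104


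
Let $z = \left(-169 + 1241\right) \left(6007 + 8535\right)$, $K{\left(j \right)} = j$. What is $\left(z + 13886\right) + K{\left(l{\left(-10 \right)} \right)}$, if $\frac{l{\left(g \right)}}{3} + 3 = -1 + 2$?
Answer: $15602904$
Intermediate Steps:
$l{\left(g \right)} = -6$ ($l{\left(g \right)} = -9 + 3 \left(-1 + 2\right) = -9 + 3 \cdot 1 = -9 + 3 = -6$)
$z = 15589024$ ($z = 1072 \cdot 14542 = 15589024$)
$\left(z + 13886\right) + K{\left(l{\left(-10 \right)} \right)} = \left(15589024 + 13886\right) - 6 = 15602910 - 6 = 15602904$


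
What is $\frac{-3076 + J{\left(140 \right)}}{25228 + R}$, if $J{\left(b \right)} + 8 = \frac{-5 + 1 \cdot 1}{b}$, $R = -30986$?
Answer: $\frac{107941}{201530} \approx 0.53561$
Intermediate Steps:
$J{\left(b \right)} = -8 - \frac{4}{b}$ ($J{\left(b \right)} = -8 + \frac{-5 + 1 \cdot 1}{b} = -8 + \frac{-5 + 1}{b} = -8 - \frac{4}{b}$)
$\frac{-3076 + J{\left(140 \right)}}{25228 + R} = \frac{-3076 - \left(8 + \frac{4}{140}\right)}{25228 - 30986} = \frac{-3076 - \frac{281}{35}}{-5758} = \left(-3076 - \frac{281}{35}\right) \left(- \frac{1}{5758}\right) = \left(- \frac{107941}{35}\right) \left(- \frac{1}{5758}\right) = \frac{107941}{201530}$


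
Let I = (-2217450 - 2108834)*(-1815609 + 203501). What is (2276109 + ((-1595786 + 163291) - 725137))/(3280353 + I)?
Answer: 118477/6974440327025 ≈ 1.6987e-8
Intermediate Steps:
I = 6974437046672 (I = -4326284*(-1612108) = 6974437046672)
(2276109 + ((-1595786 + 163291) - 725137))/(3280353 + I) = (2276109 + ((-1595786 + 163291) - 725137))/(3280353 + 6974437046672) = (2276109 + (-1432495 - 725137))/6974440327025 = (2276109 - 2157632)*(1/6974440327025) = 118477*(1/6974440327025) = 118477/6974440327025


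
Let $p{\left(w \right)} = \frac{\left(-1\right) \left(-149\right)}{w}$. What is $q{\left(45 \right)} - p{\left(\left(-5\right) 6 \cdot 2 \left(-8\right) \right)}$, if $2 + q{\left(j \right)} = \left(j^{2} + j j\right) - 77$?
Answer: $\frac{1905931}{480} \approx 3970.7$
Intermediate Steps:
$q{\left(j \right)} = -79 + 2 j^{2}$ ($q{\left(j \right)} = -2 - \left(77 - j^{2} - j j\right) = -2 + \left(\left(j^{2} + j^{2}\right) - 77\right) = -2 + \left(2 j^{2} - 77\right) = -2 + \left(-77 + 2 j^{2}\right) = -79 + 2 j^{2}$)
$p{\left(w \right)} = \frac{149}{w}$
$q{\left(45 \right)} - p{\left(\left(-5\right) 6 \cdot 2 \left(-8\right) \right)} = \left(-79 + 2 \cdot 45^{2}\right) - \frac{149}{\left(-5\right) 6 \cdot 2 \left(-8\right)} = \left(-79 + 2 \cdot 2025\right) - \frac{149}{\left(-30\right) 2 \left(-8\right)} = \left(-79 + 4050\right) - \frac{149}{\left(-60\right) \left(-8\right)} = 3971 - \frac{149}{480} = \frac{1905931}{480}$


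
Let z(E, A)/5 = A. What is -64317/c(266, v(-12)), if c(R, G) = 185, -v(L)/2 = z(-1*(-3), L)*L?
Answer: -64317/185 ≈ -347.66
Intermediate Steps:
z(E, A) = 5*A
v(L) = -10*L² (v(L) = -2*5*L*L = -10*L²)
-64317/c(266, v(-12)) = -64317/185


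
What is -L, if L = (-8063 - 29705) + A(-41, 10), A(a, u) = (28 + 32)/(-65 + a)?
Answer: 2001734/53 ≈ 37769.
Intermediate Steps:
A(a, u) = 60/(-65 + a)
L = -2001734/53 (L = (-8063 - 29705) + 60/(-65 - 41) = -37768 + 60/(-106) = -37768 + 60*(-1/106) = -37768 - 30/53 = -2001734/53 ≈ -37769.)
-L = -1*(-2001734/53) = 2001734/53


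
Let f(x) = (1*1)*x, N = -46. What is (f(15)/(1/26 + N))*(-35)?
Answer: 2730/239 ≈ 11.423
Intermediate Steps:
f(x) = x (f(x) = 1*x = x)
(f(15)/(1/26 + N))*(-35) = (15/(1/26 - 46))*(-35) = (15/(-1195/26))*(-35) = -26/1195*15*(-35) = -78/239*(-35) = 2730/239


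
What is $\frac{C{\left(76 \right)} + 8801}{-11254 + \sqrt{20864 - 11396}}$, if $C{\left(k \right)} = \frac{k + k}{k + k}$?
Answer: $- \frac{24764427}{31660762} - \frac{13203 \sqrt{263}}{31660762} \approx -0.78894$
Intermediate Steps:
$C{\left(k \right)} = 1$ ($C{\left(k \right)} = \frac{2 k}{2 k} = 2 k \frac{1}{2 k} = 1$)
$\frac{C{\left(76 \right)} + 8801}{-11254 + \sqrt{20864 - 11396}} = \frac{1 + 8801}{-11254 + \sqrt{20864 - 11396}} = \frac{8802}{-11254 + \sqrt{9468}} = \frac{8802}{-11254 + 6 \sqrt{263}}$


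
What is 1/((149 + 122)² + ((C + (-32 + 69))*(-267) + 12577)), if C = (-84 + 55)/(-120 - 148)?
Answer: 268/20397509 ≈ 1.3139e-5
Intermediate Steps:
C = 29/268 (C = -29/(-268) = -29*(-1/268) = 29/268 ≈ 0.10821)
1/((149 + 122)² + ((C + (-32 + 69))*(-267) + 12577)) = 1/((149 + 122)² + ((29/268 + (-32 + 69))*(-267) + 12577)) = 1/(271² + ((29/268 + 37)*(-267) + 12577)) = 1/(73441 + ((9945/268)*(-267) + 12577)) = 1/(73441 + (-2655315/268 + 12577)) = 1/(73441 + 715321/268) = 1/(20397509/268) = 268/20397509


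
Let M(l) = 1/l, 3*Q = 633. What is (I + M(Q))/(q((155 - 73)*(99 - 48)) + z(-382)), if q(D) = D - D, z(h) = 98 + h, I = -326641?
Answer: 34460625/29962 ≈ 1150.1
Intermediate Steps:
Q = 211 (Q = (⅓)*633 = 211)
q(D) = 0
(I + M(Q))/(q((155 - 73)*(99 - 48)) + z(-382)) = (-326641 + 1/211)/(0 + (98 - 382)) = (-326641 + 1/211)/(0 - 284) = -68921250/211/(-284) = -68921250/211*(-1/284) = 34460625/29962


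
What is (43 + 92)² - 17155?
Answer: 1070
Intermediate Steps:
(43 + 92)² - 17155 = 135² - 17155 = 18225 - 17155 = 1070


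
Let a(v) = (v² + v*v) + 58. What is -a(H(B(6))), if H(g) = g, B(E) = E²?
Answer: -2650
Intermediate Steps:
a(v) = 58 + 2*v² (a(v) = (v² + v²) + 58 = 2*v² + 58 = 58 + 2*v²)
-a(H(B(6))) = -(58 + 2*(6²)²) = -(58 + 2*36²) = -(58 + 2*1296) = -(58 + 2592) = -1*2650 = -2650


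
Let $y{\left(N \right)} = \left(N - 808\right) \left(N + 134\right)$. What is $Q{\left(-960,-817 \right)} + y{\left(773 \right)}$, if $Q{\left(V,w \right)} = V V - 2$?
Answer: $889853$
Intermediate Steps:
$Q{\left(V,w \right)} = -2 + V^{2}$ ($Q{\left(V,w \right)} = V^{2} - 2 = -2 + V^{2}$)
$y{\left(N \right)} = \left(-808 + N\right) \left(134 + N\right)$
$Q{\left(-960,-817 \right)} + y{\left(773 \right)} = \left(-2 + \left(-960\right)^{2}\right) - \left(629274 - 597529\right) = \left(-2 + 921600\right) - 31745 = 921598 - 31745 = 889853$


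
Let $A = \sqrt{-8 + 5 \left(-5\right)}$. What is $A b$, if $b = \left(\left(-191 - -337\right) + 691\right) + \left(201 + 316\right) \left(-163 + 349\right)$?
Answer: $96999 i \sqrt{33} \approx 5.5722 \cdot 10^{5} i$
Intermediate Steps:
$A = i \sqrt{33}$ ($A = \sqrt{-8 - 25} = \sqrt{-33} = i \sqrt{33} \approx 5.7446 i$)
$b = 96999$ ($b = \left(\left(-191 + 337\right) + 691\right) + 517 \cdot 186 = \left(146 + 691\right) + 96162 = 837 + 96162 = 96999$)
$A b = i \sqrt{33} \cdot 96999 = 96999 i \sqrt{33}$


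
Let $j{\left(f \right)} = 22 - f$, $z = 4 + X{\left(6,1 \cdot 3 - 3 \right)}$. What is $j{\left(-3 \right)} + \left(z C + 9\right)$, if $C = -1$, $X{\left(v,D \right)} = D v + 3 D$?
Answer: $30$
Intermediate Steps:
$X{\left(v,D \right)} = 3 D + D v$
$z = 4$ ($z = 4 + \left(1 \cdot 3 - 3\right) \left(3 + 6\right) = 4 + \left(3 - 3\right) 9 = 4 + 0 \cdot 9 = 4 + 0 = 4$)
$j{\left(-3 \right)} + \left(z C + 9\right) = \left(22 - -3\right) + \left(4 \left(-1\right) + 9\right) = \left(22 + 3\right) + \left(-4 + 9\right) = 25 + 5 = 30$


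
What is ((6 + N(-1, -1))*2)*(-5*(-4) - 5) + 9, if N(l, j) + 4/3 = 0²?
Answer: 149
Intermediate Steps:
N(l, j) = -4/3 (N(l, j) = -4/3 + 0² = -4/3 + 0 = -4/3)
((6 + N(-1, -1))*2)*(-5*(-4) - 5) + 9 = ((6 - 4/3)*2)*(-5*(-4) - 5) + 9 = ((14/3)*2)*(20 - 5) + 9 = (28/3)*15 + 9 = 140 + 9 = 149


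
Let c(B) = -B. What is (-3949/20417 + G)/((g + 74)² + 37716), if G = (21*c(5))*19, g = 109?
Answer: -40735864/1453792485 ≈ -0.028020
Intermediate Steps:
G = -1995 (G = (21*(-1*5))*19 = (21*(-5))*19 = -105*19 = -1995)
(-3949/20417 + G)/((g + 74)² + 37716) = (-3949/20417 - 1995)/((109 + 74)² + 37716) = (-3949*1/20417 - 1995)/(183² + 37716) = (-3949/20417 - 1995)/(33489 + 37716) = -40735864/20417/71205 = -40735864/20417*1/71205 = -40735864/1453792485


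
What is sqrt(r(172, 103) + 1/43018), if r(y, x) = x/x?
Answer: sqrt(1850591342)/43018 ≈ 1.0000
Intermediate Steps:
r(y, x) = 1
sqrt(r(172, 103) + 1/43018) = sqrt(1 + 1/43018) = sqrt(43019/43018) = sqrt(1850591342)/43018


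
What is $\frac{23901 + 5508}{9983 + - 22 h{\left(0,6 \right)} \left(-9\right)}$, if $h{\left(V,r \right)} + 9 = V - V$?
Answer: $\frac{29409}{8201} \approx 3.586$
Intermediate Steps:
$h{\left(V,r \right)} = -9$ ($h{\left(V,r \right)} = -9 + \left(V - V\right) = -9 + 0 = -9$)
$\frac{23901 + 5508}{9983 + - 22 h{\left(0,6 \right)} \left(-9\right)} = \frac{23901 + 5508}{9983 + \left(-22\right) \left(-9\right) \left(-9\right)} = \frac{29409}{9983 + 198 \left(-9\right)} = \frac{29409}{9983 - 1782} = \frac{29409}{8201}$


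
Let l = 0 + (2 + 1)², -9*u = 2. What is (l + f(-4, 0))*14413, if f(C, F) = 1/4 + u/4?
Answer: 4770703/36 ≈ 1.3252e+5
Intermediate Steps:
u = -2/9 (u = -⅑*2 = -2/9 ≈ -0.22222)
f(C, F) = 7/36 (f(C, F) = 1/4 - 2/9/4 = 1*(¼) - 2/9*¼ = ¼ - 1/18 = 7/36)
l = 9 (l = 0 + 3² = 0 + 9 = 9)
(l + f(-4, 0))*14413 = (9 + 7/36)*14413 = (331/36)*14413 = 4770703/36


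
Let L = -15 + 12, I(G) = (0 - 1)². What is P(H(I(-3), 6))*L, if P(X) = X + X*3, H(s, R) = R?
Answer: -72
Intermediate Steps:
I(G) = 1 (I(G) = (-1)² = 1)
L = -3
P(X) = 4*X (P(X) = X + 3*X = 4*X)
P(H(I(-3), 6))*L = (4*6)*(-3) = 24*(-3) = -72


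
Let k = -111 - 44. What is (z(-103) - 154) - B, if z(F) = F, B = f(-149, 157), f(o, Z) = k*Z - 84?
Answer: 24162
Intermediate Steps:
k = -155
f(o, Z) = -84 - 155*Z (f(o, Z) = -155*Z - 84 = -84 - 155*Z)
B = -24419 (B = -84 - 155*157 = -84 - 24335 = -24419)
(z(-103) - 154) - B = (-103 - 154) - 1*(-24419) = -257 + 24419 = 24162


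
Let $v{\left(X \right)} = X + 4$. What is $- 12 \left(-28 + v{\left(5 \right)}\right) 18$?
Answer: $4104$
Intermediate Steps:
$v{\left(X \right)} = 4 + X$
$- 12 \left(-28 + v{\left(5 \right)}\right) 18 = - 12 \left(-28 + \left(4 + 5\right)\right) 18 = - 12 \left(-28 + 9\right) 18 = - 12 \left(\left(-19\right) 18\right) = \left(-12\right) \left(-342\right) = 4104$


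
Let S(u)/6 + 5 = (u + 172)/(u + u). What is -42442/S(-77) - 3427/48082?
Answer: 157124717723/124772790 ≈ 1259.3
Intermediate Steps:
S(u) = -30 + 3*(172 + u)/u (S(u) = -30 + 6*((u + 172)/(u + u)) = -30 + 6*((172 + u)/((2*u))) = -30 + 6*((172 + u)*(1/(2*u))) = -30 + 6*((172 + u)/(2*u)) = -30 + 3*(172 + u)/u)
-42442/S(-77) - 3427/48082 = -42442/(-27 + 516/(-77)) - 3427/48082 = -42442/(-27 + 516*(-1/77)) - 3427*1/48082 = -42442/(-27 - 516/77) - 3427/48082 = -42442/(-2595/77) - 3427/48082 = -42442*(-77/2595) - 3427/48082 = 3268034/2595 - 3427/48082 = 157124717723/124772790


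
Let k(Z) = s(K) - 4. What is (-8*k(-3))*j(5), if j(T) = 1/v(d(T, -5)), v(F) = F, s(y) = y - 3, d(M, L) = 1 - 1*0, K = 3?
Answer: 32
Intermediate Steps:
d(M, L) = 1 (d(M, L) = 1 + 0 = 1)
s(y) = -3 + y
k(Z) = -4 (k(Z) = (-3 + 3) - 4 = 0 - 4 = -4)
j(T) = 1 (j(T) = 1/1 = 1)
(-8*k(-3))*j(5) = -8*(-4)*1 = 32*1 = 32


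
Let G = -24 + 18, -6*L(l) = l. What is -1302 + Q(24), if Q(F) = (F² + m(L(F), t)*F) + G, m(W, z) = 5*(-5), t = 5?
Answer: -1332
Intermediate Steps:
L(l) = -l/6
m(W, z) = -25
G = -6
Q(F) = -6 + F² - 25*F (Q(F) = (F² - 25*F) - 6 = -6 + F² - 25*F)
-1302 + Q(24) = -1302 + (-6 + 24² - 25*24) = -1302 + (-6 + 576 - 600) = -1302 - 30 = -1332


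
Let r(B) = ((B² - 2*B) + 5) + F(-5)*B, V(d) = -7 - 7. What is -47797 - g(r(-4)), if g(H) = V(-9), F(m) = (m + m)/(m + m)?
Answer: -47783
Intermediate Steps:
F(m) = 1 (F(m) = (2*m)/((2*m)) = (2*m)*(1/(2*m)) = 1)
V(d) = -14
r(B) = 5 + B² - B (r(B) = ((B² - 2*B) + 5) + 1*B = (5 + B² - 2*B) + B = 5 + B² - B)
g(H) = -14
-47797 - g(r(-4)) = -47797 - 1*(-14) = -47797 + 14 = -47783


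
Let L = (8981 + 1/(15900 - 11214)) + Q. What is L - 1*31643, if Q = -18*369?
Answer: -137318543/4686 ≈ -29304.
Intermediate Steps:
Q = -6642
L = 10960555/4686 (L = (8981 + 1/(15900 - 11214)) - 6642 = (8981 + 1/4686) - 6642 = 42084967/4686 - 6642 = 10960555/4686 ≈ 2339.0)
L - 1*31643 = 10960555/4686 - 1*31643 = 10960555/4686 - 31643 = -137318543/4686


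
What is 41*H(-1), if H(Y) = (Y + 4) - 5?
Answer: -82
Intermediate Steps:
H(Y) = -1 + Y (H(Y) = (4 + Y) - 5 = -1 + Y)
41*H(-1) = 41*(-1 - 1) = 41*(-2) = -82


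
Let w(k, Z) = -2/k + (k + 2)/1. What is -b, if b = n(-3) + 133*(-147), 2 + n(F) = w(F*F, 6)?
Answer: 175880/9 ≈ 19542.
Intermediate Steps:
w(k, Z) = 2 + k - 2/k (w(k, Z) = -2/k + (2 + k)*1 = -2/k + (2 + k) = 2 + k - 2/k)
n(F) = F² - 2/F² (n(F) = -2 + (2 + F*F - 2/F²) = -2 + (2 + F² - 2/F²) = F² - 2/F²)
b = -175880/9 (b = (-2 + (-3)⁴)/(-3)² + 133*(-147) = (-2 + 81)/9 - 19551 = (⅑)*79 - 19551 = 79/9 - 19551 = -175880/9 ≈ -19542.)
-b = -1*(-175880/9) = 175880/9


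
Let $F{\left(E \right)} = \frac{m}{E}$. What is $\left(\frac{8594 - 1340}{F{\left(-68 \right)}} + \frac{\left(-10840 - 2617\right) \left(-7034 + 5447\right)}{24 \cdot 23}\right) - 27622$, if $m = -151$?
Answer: $\frac{17314961}{1208} \approx 14334.0$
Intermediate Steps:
$F{\left(E \right)} = - \frac{151}{E}$
$\left(\frac{8594 - 1340}{F{\left(-68 \right)}} + \frac{\left(-10840 - 2617\right) \left(-7034 + 5447\right)}{24 \cdot 23}\right) - 27622 = \left(\frac{8594 - 1340}{\left(-151\right) \frac{1}{-68}} + \frac{\left(-10840 - 2617\right) \left(-7034 + 5447\right)}{24 \cdot 23}\right) - 27622 = \left(\frac{7254}{\left(-151\right) \left(- \frac{1}{68}\right)} + \frac{\left(-13457\right) \left(-1587\right)}{552}\right) - 27622 = \left(\frac{7254}{\frac{151}{68}} + 21356259 \cdot \frac{1}{552}\right) - 27622 = \left(7254 \cdot \frac{68}{151} + \frac{309511}{8}\right) - 27622 = \left(\frac{493272}{151} + \frac{309511}{8}\right) - 27622 = \frac{50682337}{1208} - 27622 = \frac{17314961}{1208}$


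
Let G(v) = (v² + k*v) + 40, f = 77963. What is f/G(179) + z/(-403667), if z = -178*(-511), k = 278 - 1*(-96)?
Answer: 22463792455/39973932009 ≈ 0.56196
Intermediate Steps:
k = 374 (k = 278 + 96 = 374)
z = 90958
G(v) = 40 + v² + 374*v (G(v) = (v² + 374*v) + 40 = 40 + v² + 374*v)
f/G(179) + z/(-403667) = 77963/(40 + 179² + 374*179) + 90958/(-403667) = 77963/(40 + 32041 + 66946) + 90958*(-1/403667) = 77963/99027 - 90958/403667 = 22463792455/39973932009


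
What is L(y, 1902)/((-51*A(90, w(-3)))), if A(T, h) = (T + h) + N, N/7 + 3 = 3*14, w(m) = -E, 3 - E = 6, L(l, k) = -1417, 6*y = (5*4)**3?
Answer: 1417/18666 ≈ 0.075913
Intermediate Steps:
y = 4000/3 (y = (5*4)**3/6 = (1/6)*20**3 = (1/6)*8000 = 4000/3 ≈ 1333.3)
E = -3 (E = 3 - 1*6 = 3 - 6 = -3)
w(m) = 3 (w(m) = -1*(-3) = 3)
N = 273 (N = -21 + 7*(3*14) = -21 + 7*42 = -21 + 294 = 273)
A(T, h) = 273 + T + h (A(T, h) = (T + h) + 273 = 273 + T + h)
L(y, 1902)/((-51*A(90, w(-3)))) = -1417*(-1/(51*(273 + 90 + 3))) = -1417/((-51*366)) = -1417/(-18666) = -1417*(-1/18666) = 1417/18666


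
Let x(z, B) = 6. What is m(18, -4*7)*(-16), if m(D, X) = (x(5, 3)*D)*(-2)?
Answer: 3456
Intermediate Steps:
m(D, X) = -12*D (m(D, X) = (6*D)*(-2) = -12*D)
m(18, -4*7)*(-16) = -12*18*(-16) = -216*(-16) = 3456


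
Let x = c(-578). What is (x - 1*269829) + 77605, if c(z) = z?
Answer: -192802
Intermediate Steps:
x = -578
(x - 1*269829) + 77605 = (-578 - 1*269829) + 77605 = (-578 - 269829) + 77605 = -270407 + 77605 = -192802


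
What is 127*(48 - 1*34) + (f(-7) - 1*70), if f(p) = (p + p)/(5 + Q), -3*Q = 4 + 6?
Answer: 8498/5 ≈ 1699.6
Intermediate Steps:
Q = -10/3 (Q = -(4 + 6)/3 = -⅓*10 = -10/3 ≈ -3.3333)
f(p) = 6*p/5 (f(p) = (p + p)/(5 - 10/3) = (2*p)/(5/3) = (2*p)*(⅗) = 6*p/5)
127*(48 - 1*34) + (f(-7) - 1*70) = 127*(48 - 1*34) + ((6/5)*(-7) - 1*70) = 127*(48 - 34) + (-42/5 - 70) = 127*14 - 392/5 = 1778 - 392/5 = 8498/5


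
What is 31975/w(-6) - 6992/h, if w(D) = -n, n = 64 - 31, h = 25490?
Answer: -407636743/420585 ≈ -969.21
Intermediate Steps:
n = 33
w(D) = -33 (w(D) = -1*33 = -33)
31975/w(-6) - 6992/h = 31975/(-33) - 6992/25490 = 31975*(-1/33) - 6992*1/25490 = -31975/33 - 3496/12745 = -407636743/420585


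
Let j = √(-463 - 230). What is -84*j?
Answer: -252*I*√77 ≈ -2211.3*I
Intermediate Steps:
j = 3*I*√77 (j = √(-693) = 3*I*√77 ≈ 26.325*I)
-84*j = -252*I*√77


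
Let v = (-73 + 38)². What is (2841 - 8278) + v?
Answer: -4212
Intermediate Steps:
v = 1225 (v = (-35)² = 1225)
(2841 - 8278) + v = (2841 - 8278) + 1225 = -5437 + 1225 = -4212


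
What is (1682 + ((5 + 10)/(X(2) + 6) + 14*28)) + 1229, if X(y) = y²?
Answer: 6609/2 ≈ 3304.5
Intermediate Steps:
(1682 + ((5 + 10)/(X(2) + 6) + 14*28)) + 1229 = (1682 + ((5 + 10)/(2² + 6) + 14*28)) + 1229 = (1682 + (15/(4 + 6) + 392)) + 1229 = (1682 + (15/10 + 392)) + 1229 = (1682 + (15*(⅒) + 392)) + 1229 = (1682 + (3/2 + 392)) + 1229 = (1682 + 787/2) + 1229 = 4151/2 + 1229 = 6609/2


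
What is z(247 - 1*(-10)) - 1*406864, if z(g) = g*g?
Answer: -340815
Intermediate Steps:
z(g) = g²
z(247 - 1*(-10)) - 1*406864 = (247 - 1*(-10))² - 1*406864 = (247 + 10)² - 406864 = 257² - 406864 = 66049 - 406864 = -340815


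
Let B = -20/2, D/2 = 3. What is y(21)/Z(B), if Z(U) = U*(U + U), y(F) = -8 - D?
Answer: -7/100 ≈ -0.070000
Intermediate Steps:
D = 6 (D = 2*3 = 6)
y(F) = -14 (y(F) = -8 - 1*6 = -8 - 6 = -14)
B = -10 (B = -20*½ = -10)
Z(U) = 2*U² (Z(U) = U*(2*U) = 2*U²)
y(21)/Z(B) = -14/(2*(-10)²) = -14/(2*100) = -14/200 = -14*1/200 = -7/100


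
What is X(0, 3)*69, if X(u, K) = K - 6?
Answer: -207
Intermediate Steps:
X(u, K) = -6 + K
X(0, 3)*69 = (-6 + 3)*69 = -3*69 = -207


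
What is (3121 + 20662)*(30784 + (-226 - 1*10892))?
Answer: 467716478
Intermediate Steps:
(3121 + 20662)*(30784 + (-226 - 1*10892)) = 23783*(30784 + (-226 - 10892)) = 23783*(30784 - 11118) = 23783*19666 = 467716478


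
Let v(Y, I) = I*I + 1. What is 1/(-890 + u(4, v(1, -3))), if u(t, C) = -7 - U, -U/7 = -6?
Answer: -1/939 ≈ -0.0010650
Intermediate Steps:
U = 42 (U = -7*(-6) = 42)
v(Y, I) = 1 + I² (v(Y, I) = I² + 1 = 1 + I²)
u(t, C) = -49 (u(t, C) = -7 - 1*42 = -7 - 42 = -49)
1/(-890 + u(4, v(1, -3))) = 1/(-890 - 49) = 1/(-939) = -1/939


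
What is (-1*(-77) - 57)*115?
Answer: 2300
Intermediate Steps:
(-1*(-77) - 57)*115 = (77 - 57)*115 = 20*115 = 2300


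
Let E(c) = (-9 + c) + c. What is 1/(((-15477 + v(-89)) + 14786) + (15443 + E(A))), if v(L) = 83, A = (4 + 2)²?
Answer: 1/14898 ≈ 6.7123e-5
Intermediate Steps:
A = 36 (A = 6² = 36)
E(c) = -9 + 2*c
1/(((-15477 + v(-89)) + 14786) + (15443 + E(A))) = 1/(((-15477 + 83) + 14786) + (15443 + (-9 + 2*36))) = 1/((-15394 + 14786) + (15443 + (-9 + 72))) = 1/(-608 + (15443 + 63)) = 1/(-608 + 15506) = 1/14898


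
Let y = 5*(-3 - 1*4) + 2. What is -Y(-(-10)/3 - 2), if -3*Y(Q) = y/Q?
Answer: -33/4 ≈ -8.2500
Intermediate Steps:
y = -33 (y = 5*(-3 - 4) + 2 = 5*(-7) + 2 = -35 + 2 = -33)
Y(Q) = 11/Q (Y(Q) = -(-11)/Q = 11/Q)
-Y(-(-10)/3 - 2) = -11/(-(-10)/3 - 2) = -11/(-2*(-5/3) - 2) = -11/(10/3 - 2) = -11/4/3 = -11*3/4 = -1*33/4 = -33/4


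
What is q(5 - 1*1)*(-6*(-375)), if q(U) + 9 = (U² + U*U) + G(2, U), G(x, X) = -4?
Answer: 42750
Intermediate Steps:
q(U) = -13 + 2*U² (q(U) = -9 + ((U² + U*U) - 4) = -9 + ((U² + U²) - 4) = -9 + (2*U² - 4) = -9 + (-4 + 2*U²) = -13 + 2*U²)
q(5 - 1*1)*(-6*(-375)) = (-13 + 2*(5 - 1*1)²)*(-6*(-375)) = (-13 + 2*(5 - 1)²)*2250 = (-13 + 2*4²)*2250 = (-13 + 2*16)*2250 = (-13 + 32)*2250 = 19*2250 = 42750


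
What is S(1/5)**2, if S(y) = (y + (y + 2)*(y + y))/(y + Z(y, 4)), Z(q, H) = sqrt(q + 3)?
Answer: 59049/156025 - 5832*sqrt(5)/156025 ≈ 0.29488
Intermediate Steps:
Z(q, H) = sqrt(3 + q)
S(y) = (y + 2*y*(2 + y))/(y + sqrt(3 + y)) (S(y) = (y + (y + 2)*(y + y))/(y + sqrt(3 + y)) = (y + (2 + y)*(2*y))/(y + sqrt(3 + y)) = (y + 2*y*(2 + y))/(y + sqrt(3 + y)))
S(1/5)**2 = ((5 + 2/5)/(5*(1/5 + sqrt(3 + 1/5))))**2 = ((5 + 2*(1/5))/(5*(1/5 + sqrt(3 + 1/5))))**2 = ((5 + 2/5)/(5*(1/5 + sqrt(16/5))))**2 = ((1/5)*(27/5)/(1/5 + 4*sqrt(5)/5))**2 = (27/(25*(1/5 + 4*sqrt(5)/5)))**2 = 729/(625*(1/5 + 4*sqrt(5)/5)**2)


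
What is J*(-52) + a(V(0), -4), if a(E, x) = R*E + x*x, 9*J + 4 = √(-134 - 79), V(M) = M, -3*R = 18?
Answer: 352/9 - 52*I*√213/9 ≈ 39.111 - 84.324*I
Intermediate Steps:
R = -6 (R = -⅓*18 = -6)
J = -4/9 + I*√213/9 (J = -4/9 + √(-134 - 79)/9 = -4/9 + √(-213)/9 = -4/9 + (I*√213)/9 = -4/9 + I*√213/9 ≈ -0.44444 + 1.6216*I)
a(E, x) = x² - 6*E (a(E, x) = -6*E + x*x = -6*E + x² = x² - 6*E)
J*(-52) + a(V(0), -4) = (-4/9 + I*√213/9)*(-52) + ((-4)² - 6*0) = (208/9 - 52*I*√213/9) + (16 + 0) = (208/9 - 52*I*√213/9) + 16 = 352/9 - 52*I*√213/9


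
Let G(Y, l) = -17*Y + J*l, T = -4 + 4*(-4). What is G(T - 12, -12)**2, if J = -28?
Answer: 774400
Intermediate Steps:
T = -20 (T = -4 - 16 = -20)
G(Y, l) = -28*l - 17*Y (G(Y, l) = -17*Y - 28*l = -28*l - 17*Y)
G(T - 12, -12)**2 = (-28*(-12) - 17*(-20 - 12))**2 = (336 - 17*(-32))**2 = (336 + 544)**2 = 880**2 = 774400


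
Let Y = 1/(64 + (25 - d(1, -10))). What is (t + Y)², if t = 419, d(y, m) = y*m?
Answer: 1720756324/9801 ≈ 1.7557e+5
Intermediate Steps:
d(y, m) = m*y
Y = 1/99 (Y = 1/(64 + (25 - (-10))) = 1/(64 + (25 - 1*(-10))) = 1/(64 + (25 + 10)) = 1/(64 + 35) = 1/99 ≈ 0.010101)
(t + Y)² = (419 + 1/99)² = (41482/99)² = 1720756324/9801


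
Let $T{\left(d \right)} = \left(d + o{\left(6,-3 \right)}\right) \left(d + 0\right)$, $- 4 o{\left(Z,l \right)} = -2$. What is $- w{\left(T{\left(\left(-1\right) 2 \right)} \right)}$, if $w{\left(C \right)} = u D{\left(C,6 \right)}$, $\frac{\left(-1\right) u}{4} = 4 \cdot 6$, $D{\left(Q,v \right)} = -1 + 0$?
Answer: $-96$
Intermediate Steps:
$o{\left(Z,l \right)} = \frac{1}{2}$ ($o{\left(Z,l \right)} = \left(- \frac{1}{4}\right) \left(-2\right) = \frac{1}{2}$)
$D{\left(Q,v \right)} = -1$
$T{\left(d \right)} = d \left(\frac{1}{2} + d\right)$ ($T{\left(d \right)} = \left(d + \frac{1}{2}\right) \left(d + 0\right) = \left(\frac{1}{2} + d\right) d = d \left(\frac{1}{2} + d\right)$)
$u = -96$ ($u = - 4 \cdot 4 \cdot 6 = \left(-4\right) 24 = -96$)
$w{\left(C \right)} = 96$ ($w{\left(C \right)} = \left(-96\right) \left(-1\right) = 96$)
$- w{\left(T{\left(\left(-1\right) 2 \right)} \right)} = \left(-1\right) 96 = -96$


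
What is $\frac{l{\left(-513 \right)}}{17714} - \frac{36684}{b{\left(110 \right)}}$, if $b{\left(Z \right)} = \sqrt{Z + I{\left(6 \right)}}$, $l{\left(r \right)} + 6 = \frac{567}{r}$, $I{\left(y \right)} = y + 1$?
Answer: $- \frac{135}{336566} - \frac{12228 \sqrt{13}}{13} \approx -3391.4$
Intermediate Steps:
$I{\left(y \right)} = 1 + y$
$l{\left(r \right)} = -6 + \frac{567}{r}$
$b{\left(Z \right)} = \sqrt{7 + Z}$ ($b{\left(Z \right)} = \sqrt{Z + \left(1 + 6\right)} = \sqrt{Z + 7} = \sqrt{7 + Z}$)
$\frac{l{\left(-513 \right)}}{17714} - \frac{36684}{b{\left(110 \right)}} = \frac{-6 + \frac{567}{-513}}{17714} - \frac{36684}{\sqrt{7 + 110}} = \left(-6 + 567 \left(- \frac{1}{513}\right)\right) \frac{1}{17714} - \frac{36684}{\sqrt{117}} = \left(-6 - \frac{21}{19}\right) \frac{1}{17714} - \frac{36684}{3 \sqrt{13}} = \left(- \frac{135}{19}\right) \frac{1}{17714} - 36684 \frac{\sqrt{13}}{39} = - \frac{135}{336566} - \frac{12228 \sqrt{13}}{13}$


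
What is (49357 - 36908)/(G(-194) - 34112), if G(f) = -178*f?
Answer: 12449/420 ≈ 29.640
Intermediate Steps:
(49357 - 36908)/(G(-194) - 34112) = (49357 - 36908)/(-178*(-194) - 34112) = 12449/(34532 - 34112) = 12449/420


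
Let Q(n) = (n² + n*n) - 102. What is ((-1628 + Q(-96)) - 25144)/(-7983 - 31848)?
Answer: 2814/13277 ≈ 0.21195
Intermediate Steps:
Q(n) = -102 + 2*n² (Q(n) = (n² + n²) - 102 = 2*n² - 102 = -102 + 2*n²)
((-1628 + Q(-96)) - 25144)/(-7983 - 31848) = ((-1628 + (-102 + 2*(-96)²)) - 25144)/(-7983 - 31848) = ((-1628 + (-102 + 2*9216)) - 25144)/(-39831) = ((-1628 + (-102 + 18432)) - 25144)*(-1/39831) = ((-1628 + 18330) - 25144)*(-1/39831) = (16702 - 25144)*(-1/39831) = -8442*(-1/39831) = 2814/13277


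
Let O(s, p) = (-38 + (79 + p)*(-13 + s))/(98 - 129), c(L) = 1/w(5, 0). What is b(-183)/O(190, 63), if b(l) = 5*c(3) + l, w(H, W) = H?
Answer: 2821/12548 ≈ 0.22482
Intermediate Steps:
c(L) = 1/5
O(s, p) = 38/31 - (-13 + s)*(79 + p)/31 (O(s, p) = (-38 + (-13 + s)*(79 + p))/(-31) = (-38 + (-13 + s)*(79 + p))*(-1/31) = 38/31 - (-13 + s)*(79 + p)/31)
b(l) = 1 + l (b(l) = 5*(1/5) + l = 1 + l)
b(-183)/O(190, 63) = (1 - 183)/(1065/31 - 79/31*190 + (13/31)*63 - 1/31*63*190) = -182/(1065/31 - 15010/31 + 819/31 - 11970/31) = -182/(-25096/31) = -182*(-31/25096) = 2821/12548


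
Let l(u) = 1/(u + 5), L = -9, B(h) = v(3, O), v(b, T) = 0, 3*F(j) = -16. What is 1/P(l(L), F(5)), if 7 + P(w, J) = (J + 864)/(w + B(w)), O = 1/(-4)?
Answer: -3/10325 ≈ -0.00029056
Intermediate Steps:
F(j) = -16/3 (F(j) = (⅓)*(-16) = -16/3)
O = -¼ ≈ -0.25000
B(h) = 0
l(u) = 1/(5 + u)
P(w, J) = -7 + (864 + J)/w (P(w, J) = -7 + (J + 864)/(w + 0) = -7 + (864 + J)/w)
1/P(l(L), F(5)) = 1/((864 - 16/3 - 7/(5 - 9))/(1/(5 - 9))) = 1/((864 - 16/3 - 7/(-4))/(1/(-4))) = 1/((864 - 16/3 - 7*(-¼))/(-¼)) = 1/(-4*(864 - 16/3 + 7/4)) = 1/(-4*10325/12) = 1/(-10325/3) = -3/10325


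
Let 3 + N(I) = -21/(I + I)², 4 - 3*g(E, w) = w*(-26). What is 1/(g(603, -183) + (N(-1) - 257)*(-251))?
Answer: 12/779917 ≈ 1.5386e-5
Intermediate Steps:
g(E, w) = 4/3 + 26*w/3 (g(E, w) = 4/3 - w*(-26)/3 = 4/3 - (-26)*w/3 = 4/3 + 26*w/3)
N(I) = -3 - 21/(4*I²) (N(I) = -3 - 21/(I + I)² = -3 - 21*1/(4*I²) = -3 - 21/(4*I²))
1/(g(603, -183) + (N(-1) - 257)*(-251)) = 1/((4/3 + (26/3)*(-183)) + ((-3 - 21/4/(-1)²) - 257)*(-251)) = 1/((4/3 - 1586) + ((-3 - 21/4*1) - 257)*(-251)) = 1/(-4754/3 + ((-3 - 21/4) - 257)*(-251)) = 1/(-4754/3 + (-33/4 - 257)*(-251)) = 1/(-4754/3 - 1061/4*(-251)) = 1/(-4754/3 + 266311/4) = 1/(779917/12) = 12/779917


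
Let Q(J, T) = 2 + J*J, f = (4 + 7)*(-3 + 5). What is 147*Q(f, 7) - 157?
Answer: 71285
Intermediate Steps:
f = 22 (f = 11*2 = 22)
Q(J, T) = 2 + J²
147*Q(f, 7) - 157 = 147*(2 + 22²) - 157 = 147*(2 + 484) - 157 = 147*486 - 157 = 71442 - 157 = 71285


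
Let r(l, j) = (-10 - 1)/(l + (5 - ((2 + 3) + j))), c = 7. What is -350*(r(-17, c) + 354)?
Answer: -1488725/12 ≈ -1.2406e+5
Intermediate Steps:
r(l, j) = -11/(l - j) (r(l, j) = -11/(l + (5 - (5 + j))) = -11/(l + (5 + (-5 - j))) = -11/(l - j))
-350*(r(-17, c) + 354) = -350*(11/(7 - 1*(-17)) + 354) = -350*(11/(7 + 17) + 354) = -350*(11/24 + 354) = -350*8507/24 = -1488725/12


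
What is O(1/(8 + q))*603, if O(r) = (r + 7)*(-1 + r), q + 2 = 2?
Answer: -240597/64 ≈ -3759.3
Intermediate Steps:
q = 0 (q = -2 + 2 = 0)
O(r) = (-1 + r)*(7 + r) (O(r) = (7 + r)*(-1 + r) = (-1 + r)*(7 + r))
O(1/(8 + q))*603 = (-7 + (1/(8 + 0))**2 + 6/(8 + 0))*603 = (-7 + (1/8)**2 + 6/8)*603 = (-7 + (1/8)**2 + 6*(1/8))*603 = (-7 + 1/64 + 3/4)*603 = -399/64*603 = -240597/64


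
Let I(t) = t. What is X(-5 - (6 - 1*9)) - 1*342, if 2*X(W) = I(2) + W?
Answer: -342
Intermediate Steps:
X(W) = 1 + W/2 (X(W) = (2 + W)/2 = 1 + W/2)
X(-5 - (6 - 1*9)) - 1*342 = (1 + (-5 - (6 - 1*9))/2) - 1*342 = (1 + (-5 - (6 - 9))/2) - 342 = (1 + (-5 - 1*(-3))/2) - 342 = (1 + (-5 + 3)/2) - 342 = (1 + (½)*(-2)) - 342 = (1 - 1) - 342 = 0 - 342 = -342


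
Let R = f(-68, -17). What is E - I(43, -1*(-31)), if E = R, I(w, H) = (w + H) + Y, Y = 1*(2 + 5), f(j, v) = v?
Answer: -98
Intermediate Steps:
R = -17
Y = 7 (Y = 1*7 = 7)
I(w, H) = 7 + H + w (I(w, H) = (w + H) + 7 = (H + w) + 7 = 7 + H + w)
E = -17
E - I(43, -1*(-31)) = -17 - (7 - 1*(-31) + 43) = -17 - (7 + 31 + 43) = -17 - 1*81 = -17 - 81 = -98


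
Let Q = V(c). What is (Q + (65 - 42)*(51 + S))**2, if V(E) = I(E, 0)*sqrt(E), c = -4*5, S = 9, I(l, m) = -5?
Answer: 1903900 - 27600*I*sqrt(5) ≈ 1.9039e+6 - 61716.0*I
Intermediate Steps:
c = -20
V(E) = -5*sqrt(E)
Q = -10*I*sqrt(5) ≈ -22.361*I
(Q + (65 - 42)*(51 + S))**2 = (-10*I*sqrt(5) + (65 - 42)*(51 + 9))**2 = (-10*I*sqrt(5) + 23*60)**2 = (-10*I*sqrt(5) + 1380)**2 = (1380 - 10*I*sqrt(5))**2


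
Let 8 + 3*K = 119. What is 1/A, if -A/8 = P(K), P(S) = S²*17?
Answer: -1/186184 ≈ -5.3710e-6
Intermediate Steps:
K = 37 (K = -8/3 + (⅓)*119 = -8/3 + 119/3 = 37)
P(S) = 17*S²
A = -186184 (A = -136*37² = -136*1369 = -8*23273 = -186184)
1/A = 1/(-186184) = -1/186184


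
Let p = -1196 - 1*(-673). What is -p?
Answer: 523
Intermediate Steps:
p = -523 (p = -1196 + 673 = -523)
-p = -1*(-523) = 523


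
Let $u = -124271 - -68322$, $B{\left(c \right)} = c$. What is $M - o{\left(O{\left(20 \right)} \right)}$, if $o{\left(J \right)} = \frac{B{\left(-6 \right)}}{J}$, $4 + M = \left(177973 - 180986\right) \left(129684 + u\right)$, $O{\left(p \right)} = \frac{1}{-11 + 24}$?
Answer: $-222163481$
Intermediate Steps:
$u = -55949$ ($u = -124271 + 68322 = -55949$)
$O{\left(p \right)} = \frac{1}{13}$
$M = -222163559$ ($M = -4 + \left(177973 - 180986\right) \left(129684 - 55949\right) = -4 - 222163555 = -222163559$)
$o{\left(J \right)} = - \frac{6}{J}$
$M - o{\left(O{\left(20 \right)} \right)} = -222163559 - - 6 \frac{1}{\frac{1}{13}} = -222163559 - \left(-6\right) 13 = -222163559 - -78 = -222163559 + 78 = -222163481$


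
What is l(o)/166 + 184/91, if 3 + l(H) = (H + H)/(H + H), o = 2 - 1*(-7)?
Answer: 15181/7553 ≈ 2.0099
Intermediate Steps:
o = 9 (o = 2 + 7 = 9)
l(H) = -2 (l(H) = -3 + (H + H)/(H + H) = -3 + (2*H)/((2*H)) = -3 + (2*H)*(1/(2*H)) = -3 + 1 = -2)
l(o)/166 + 184/91 = -2/166 + 184/91 = -2*1/166 + 184*(1/91) = -1/83 + 184/91 = 15181/7553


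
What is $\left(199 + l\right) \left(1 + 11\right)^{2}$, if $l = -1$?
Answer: $28512$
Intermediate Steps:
$\left(199 + l\right) \left(1 + 11\right)^{2} = \left(199 - 1\right) \left(1 + 11\right)^{2} = 198 \cdot 12^{2} = 198 \cdot 144 = 28512$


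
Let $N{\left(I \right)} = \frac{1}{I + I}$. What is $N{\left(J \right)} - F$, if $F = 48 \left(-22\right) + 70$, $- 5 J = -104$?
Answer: $\frac{205093}{208} \approx 986.02$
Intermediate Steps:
$J = \frac{104}{5}$ ($J = \left(- \frac{1}{5}\right) \left(-104\right) = \frac{104}{5} \approx 20.8$)
$F = -986$ ($F = -1056 + 70 = -986$)
$N{\left(I \right)} = \frac{1}{2 I}$
$N{\left(J \right)} - F = \frac{1}{2 \cdot \frac{104}{5}} - -986 = \frac{1}{2} \cdot \frac{5}{104} + 986 = \frac{5}{208} + 986 = \frac{205093}{208}$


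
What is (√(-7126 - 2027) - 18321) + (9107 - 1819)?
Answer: -11033 + 9*I*√113 ≈ -11033.0 + 95.671*I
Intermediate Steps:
(√(-7126 - 2027) - 18321) + (9107 - 1819) = (√(-9153) - 18321) + 7288 = (9*I*√113 - 18321) + 7288 = (-18321 + 9*I*√113) + 7288 = -11033 + 9*I*√113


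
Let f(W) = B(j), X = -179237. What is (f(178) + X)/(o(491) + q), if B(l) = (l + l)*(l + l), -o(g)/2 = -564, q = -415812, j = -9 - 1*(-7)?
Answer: 179221/414684 ≈ 0.43219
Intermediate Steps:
j = -2 (j = -9 + 7 = -2)
o(g) = 1128 (o(g) = -2*(-564) = 1128)
B(l) = 4*l² (B(l) = (2*l)*(2*l) = 4*l²)
f(W) = 16 (f(W) = 4*(-2)² = 4*4 = 16)
(f(178) + X)/(o(491) + q) = (16 - 179237)/(1128 - 415812) = -179221/(-414684) = -179221*(-1/414684) = 179221/414684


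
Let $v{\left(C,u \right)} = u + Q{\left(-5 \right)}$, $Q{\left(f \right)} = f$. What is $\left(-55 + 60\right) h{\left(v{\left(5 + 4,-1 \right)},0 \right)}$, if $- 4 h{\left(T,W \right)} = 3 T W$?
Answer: $0$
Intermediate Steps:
$v{\left(C,u \right)} = -5 + u$ ($v{\left(C,u \right)} = u - 5 = -5 + u$)
$h{\left(T,W \right)} = - \frac{3 T W}{4}$
$\left(-55 + 60\right) h{\left(v{\left(5 + 4,-1 \right)},0 \right)} = \left(-55 + 60\right) \left(\left(- \frac{3}{4}\right) \left(-5 - 1\right) 0\right) = 5 \left(\left(- \frac{3}{4}\right) \left(-6\right) 0\right) = 5 \cdot 0 = 0$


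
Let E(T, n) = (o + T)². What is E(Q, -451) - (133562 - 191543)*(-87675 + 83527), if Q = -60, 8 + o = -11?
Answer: -240498947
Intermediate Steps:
o = -19 (o = -8 - 11 = -19)
E(T, n) = (-19 + T)²
E(Q, -451) - (133562 - 191543)*(-87675 + 83527) = (-19 - 60)² - (133562 - 191543)*(-87675 + 83527) = (-79)² - (-57981)*(-4148) = 6241 - 1*240505188 = 6241 - 240505188 = -240498947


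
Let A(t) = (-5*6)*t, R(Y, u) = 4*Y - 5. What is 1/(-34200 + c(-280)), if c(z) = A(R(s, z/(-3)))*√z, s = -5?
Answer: -19/737300 - I*√70/884760 ≈ -2.577e-5 - 9.4563e-6*I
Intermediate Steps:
R(Y, u) = -5 + 4*Y
A(t) = -30*t
c(z) = 750*√z (c(z) = (-30*(-5 + 4*(-5)))*√z = (-30*(-5 - 20))*√z = (-30*(-25))*√z = 750*√z)
1/(-34200 + c(-280)) = 1/(-34200 + 750*√(-280)) = 1/(-34200 + 750*(2*I*√70)) = 1/(-34200 + 1500*I*√70)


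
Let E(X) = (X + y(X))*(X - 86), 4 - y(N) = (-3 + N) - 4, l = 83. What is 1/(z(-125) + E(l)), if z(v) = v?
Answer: -1/158 ≈ -0.0063291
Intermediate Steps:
y(N) = 11 - N (y(N) = 4 - ((-3 + N) - 4) = 4 - (-7 + N) = 4 + (7 - N) = 11 - N)
E(X) = -946 + 11*X (E(X) = (X + (11 - X))*(X - 86) = 11*(-86 + X) = -946 + 11*X)
1/(z(-125) + E(l)) = 1/(-125 + (-946 + 11*83)) = 1/(-125 + (-946 + 913)) = 1/(-125 - 33) = 1/(-158) = -1/158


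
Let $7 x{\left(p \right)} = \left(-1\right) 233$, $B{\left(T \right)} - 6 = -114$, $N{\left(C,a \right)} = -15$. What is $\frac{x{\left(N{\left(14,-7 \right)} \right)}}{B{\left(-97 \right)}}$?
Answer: $\frac{233}{756} \approx 0.3082$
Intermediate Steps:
$B{\left(T \right)} = -108$ ($B{\left(T \right)} = 6 - 114 = -108$)
$x{\left(p \right)} = - \frac{233}{7}$ ($x{\left(p \right)} = \frac{\left(-1\right) 233}{7} = \frac{1}{7} \left(-233\right) = - \frac{233}{7}$)
$\frac{x{\left(N{\left(14,-7 \right)} \right)}}{B{\left(-97 \right)}} = - \frac{233}{7 \left(-108\right)} = \left(- \frac{233}{7}\right) \left(- \frac{1}{108}\right) = \frac{233}{756}$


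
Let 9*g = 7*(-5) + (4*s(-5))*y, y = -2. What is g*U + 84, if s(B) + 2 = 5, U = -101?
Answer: 6715/9 ≈ 746.11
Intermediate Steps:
s(B) = 3 (s(B) = -2 + 5 = 3)
g = -59/9 (g = (7*(-5) + (4*3)*(-2))/9 = (-35 + 12*(-2))/9 = (-35 - 24)/9 = (⅑)*(-59) = -59/9 ≈ -6.5556)
g*U + 84 = -59/9*(-101) + 84 = 5959/9 + 84 = 6715/9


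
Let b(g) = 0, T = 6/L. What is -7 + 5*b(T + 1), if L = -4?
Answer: -7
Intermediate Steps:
T = -3/2 (T = 6/(-4) = 6*(-¼) = -3/2 ≈ -1.5000)
-7 + 5*b(T + 1) = -7 + 5*0 = -7 + 0 = -7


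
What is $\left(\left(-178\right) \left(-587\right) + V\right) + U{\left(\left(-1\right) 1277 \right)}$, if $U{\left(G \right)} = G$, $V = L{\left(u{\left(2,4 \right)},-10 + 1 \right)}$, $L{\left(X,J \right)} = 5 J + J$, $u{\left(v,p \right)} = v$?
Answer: $103155$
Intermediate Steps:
$L{\left(X,J \right)} = 6 J$
$V = -54$ ($V = 6 \left(-10 + 1\right) = 6 \left(-9\right) = -54$)
$\left(\left(-178\right) \left(-587\right) + V\right) + U{\left(\left(-1\right) 1277 \right)} = \left(\left(-178\right) \left(-587\right) - 54\right) - 1277 = \left(104486 - 54\right) - 1277 = 104432 - 1277 = 103155$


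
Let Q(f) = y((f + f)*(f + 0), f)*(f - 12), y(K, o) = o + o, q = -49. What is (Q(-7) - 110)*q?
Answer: -7644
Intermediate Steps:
y(K, o) = 2*o
Q(f) = 2*f*(-12 + f) (Q(f) = (2*f)*(f - 12) = (2*f)*(-12 + f) = 2*f*(-12 + f))
(Q(-7) - 110)*q = (2*(-7)*(-12 - 7) - 110)*(-49) = (2*(-7)*(-19) - 110)*(-49) = (266 - 110)*(-49) = 156*(-49) = -7644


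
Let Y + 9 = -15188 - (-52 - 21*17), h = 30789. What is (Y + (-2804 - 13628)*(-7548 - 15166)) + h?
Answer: 373252449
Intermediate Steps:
Y = -14788 (Y = -9 + (-15188 - (-52 - 21*17)) = -9 + (-15188 - (-52 - 357)) = -9 + (-15188 - 1*(-409)) = -9 + (-15188 + 409) = -9 - 14779 = -14788)
(Y + (-2804 - 13628)*(-7548 - 15166)) + h = (-14788 + (-2804 - 13628)*(-7548 - 15166)) + 30789 = (-14788 - 16432*(-22714)) + 30789 = (-14788 + 373236448) + 30789 = 373221660 + 30789 = 373252449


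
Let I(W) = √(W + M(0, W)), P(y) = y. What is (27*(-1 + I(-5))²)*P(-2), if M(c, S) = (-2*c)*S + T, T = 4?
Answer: 108*I ≈ 108.0*I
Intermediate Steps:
M(c, S) = 4 - 2*S*c (M(c, S) = (-2*c)*S + 4 = -2*S*c + 4 = 4 - 2*S*c)
I(W) = √(4 + W) (I(W) = √(W + (4 - 2*W*0)) = √(W + (4 + 0)) = √(W + 4) = √(4 + W))
(27*(-1 + I(-5))²)*P(-2) = (27*(-1 + √(4 - 5))²)*(-2) = (27*(-1 + √(-1))²)*(-2) = (27*(-1 + I)²)*(-2) = -54*(-1 + I)²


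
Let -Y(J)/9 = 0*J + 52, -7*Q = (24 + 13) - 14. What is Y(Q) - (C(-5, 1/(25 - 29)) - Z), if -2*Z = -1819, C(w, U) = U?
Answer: 1767/4 ≈ 441.75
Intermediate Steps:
Z = 1819/2 (Z = -1/2*(-1819) = 1819/2 ≈ 909.50)
Q = -23/7 (Q = -((24 + 13) - 14)/7 = -(37 - 14)/7 = -1/7*23 = -23/7 ≈ -3.2857)
Y(J) = -468 (Y(J) = -9*(0*J + 52) = -9*(0 + 52) = -9*52 = -468)
Y(Q) - (C(-5, 1/(25 - 29)) - Z) = -468 - (1/(25 - 29) - 1*1819/2) = -468 - (1/(-4) - 1819/2) = -468 - (-1/4 - 1819/2) = -468 - 1*(-3639/4) = -468 + 3639/4 = 1767/4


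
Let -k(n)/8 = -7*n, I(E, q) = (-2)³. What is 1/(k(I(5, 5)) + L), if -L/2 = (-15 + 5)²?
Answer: -1/648 ≈ -0.0015432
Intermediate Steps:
I(E, q) = -8
k(n) = 56*n (k(n) = -(-56)*n = 56*n)
L = -200 (L = -2*(-15 + 5)² = -2*(-10)² = -2*100 = -200)
1/(k(I(5, 5)) + L) = 1/(56*(-8) - 200) = 1/(-448 - 200) = 1/(-648) = -1/648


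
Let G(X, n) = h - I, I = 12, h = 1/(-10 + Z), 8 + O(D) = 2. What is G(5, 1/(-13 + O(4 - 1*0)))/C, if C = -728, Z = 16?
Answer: 71/4368 ≈ 0.016255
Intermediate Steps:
O(D) = -6 (O(D) = -8 + 2 = -6)
h = ⅙ (h = 1/(-10 + 16) = 1/6 = ⅙ ≈ 0.16667)
G(X, n) = -71/6 (G(X, n) = ⅙ - 1*12 = ⅙ - 12 = -71/6)
G(5, 1/(-13 + O(4 - 1*0)))/C = -71/6/(-728) = -71/6*(-1/728) = 71/4368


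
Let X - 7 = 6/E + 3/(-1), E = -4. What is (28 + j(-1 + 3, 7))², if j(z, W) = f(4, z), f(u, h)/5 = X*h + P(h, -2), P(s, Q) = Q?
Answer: 1849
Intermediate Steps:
X = 5/2 (X = 7 + (6/(-4) + 3/(-1)) = 7 + (6*(-¼) + 3*(-1)) = 7 + (-3/2 - 3) = 7 - 9/2 = 5/2 ≈ 2.5000)
f(u, h) = -10 + 25*h/2 (f(u, h) = 5*(5*h/2 - 2) = 5*(-2 + 5*h/2) = -10 + 25*h/2)
j(z, W) = -10 + 25*z/2
(28 + j(-1 + 3, 7))² = (28 + (-10 + 25*(-1 + 3)/2))² = (28 + (-10 + (25/2)*2))² = (28 + (-10 + 25))² = (28 + 15)² = 43² = 1849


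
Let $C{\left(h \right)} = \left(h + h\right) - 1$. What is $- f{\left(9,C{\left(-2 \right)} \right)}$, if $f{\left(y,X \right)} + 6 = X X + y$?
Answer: $-28$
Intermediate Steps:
$C{\left(h \right)} = -1 + 2 h$ ($C{\left(h \right)} = 2 h - 1 = -1 + 2 h$)
$f{\left(y,X \right)} = -6 + y + X^{2}$ ($f{\left(y,X \right)} = -6 + \left(X X + y\right) = -6 + \left(X^{2} + y\right) = -6 + \left(y + X^{2}\right) = -6 + y + X^{2}$)
$- f{\left(9,C{\left(-2 \right)} \right)} = - (-6 + 9 + \left(-1 + 2 \left(-2\right)\right)^{2}) = - (-6 + 9 + \left(-1 - 4\right)^{2}) = - (-6 + 9 + \left(-5\right)^{2}) = - (-6 + 9 + 25) = \left(-1\right) 28 = -28$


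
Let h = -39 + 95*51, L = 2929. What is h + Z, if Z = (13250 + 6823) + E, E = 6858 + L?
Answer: 34666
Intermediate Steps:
E = 9787 (E = 6858 + 2929 = 9787)
Z = 29860 (Z = (13250 + 6823) + 9787 = 20073 + 9787 = 29860)
h = 4806 (h = -39 + 4845 = 4806)
h + Z = 4806 + 29860 = 34666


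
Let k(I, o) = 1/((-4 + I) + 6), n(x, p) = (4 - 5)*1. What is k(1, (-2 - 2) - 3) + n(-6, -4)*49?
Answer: -146/3 ≈ -48.667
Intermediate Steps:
n(x, p) = -1 (n(x, p) = -1*1 = -1)
k(I, o) = 1/(2 + I)
k(1, (-2 - 2) - 3) + n(-6, -4)*49 = 1/(2 + 1) - 1*49 = 1/3 - 49 = ⅓ - 49 = -146/3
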